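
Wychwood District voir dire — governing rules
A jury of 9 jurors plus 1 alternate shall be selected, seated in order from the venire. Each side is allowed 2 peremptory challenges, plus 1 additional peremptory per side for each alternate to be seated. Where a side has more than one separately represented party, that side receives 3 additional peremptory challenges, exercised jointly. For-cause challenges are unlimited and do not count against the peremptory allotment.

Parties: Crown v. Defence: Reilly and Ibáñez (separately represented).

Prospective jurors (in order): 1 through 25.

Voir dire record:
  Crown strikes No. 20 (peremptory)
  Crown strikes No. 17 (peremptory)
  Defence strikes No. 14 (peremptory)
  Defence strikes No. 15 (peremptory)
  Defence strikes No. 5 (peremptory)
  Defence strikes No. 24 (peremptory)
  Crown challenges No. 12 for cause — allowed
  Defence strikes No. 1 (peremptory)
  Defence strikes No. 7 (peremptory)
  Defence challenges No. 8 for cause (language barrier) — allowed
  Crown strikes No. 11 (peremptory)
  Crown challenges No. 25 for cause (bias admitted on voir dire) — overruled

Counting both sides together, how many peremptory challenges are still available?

0

Crown allotment: 2 base + 1 × 1 alternate = 3. Defence allotment: 2 base + 1 × 1 alternate + 3 multi-party = 6.
Crown peremptories used: #20, #17, #11 — 3 (for-cause on #12, #25 don't count).
Defence peremptories used: #14, #15, #5, #24, #1, #7 — 6 (the for-cause on #8 doesn't count).
Remaining: (3 − 3) + (6 − 6) = 0.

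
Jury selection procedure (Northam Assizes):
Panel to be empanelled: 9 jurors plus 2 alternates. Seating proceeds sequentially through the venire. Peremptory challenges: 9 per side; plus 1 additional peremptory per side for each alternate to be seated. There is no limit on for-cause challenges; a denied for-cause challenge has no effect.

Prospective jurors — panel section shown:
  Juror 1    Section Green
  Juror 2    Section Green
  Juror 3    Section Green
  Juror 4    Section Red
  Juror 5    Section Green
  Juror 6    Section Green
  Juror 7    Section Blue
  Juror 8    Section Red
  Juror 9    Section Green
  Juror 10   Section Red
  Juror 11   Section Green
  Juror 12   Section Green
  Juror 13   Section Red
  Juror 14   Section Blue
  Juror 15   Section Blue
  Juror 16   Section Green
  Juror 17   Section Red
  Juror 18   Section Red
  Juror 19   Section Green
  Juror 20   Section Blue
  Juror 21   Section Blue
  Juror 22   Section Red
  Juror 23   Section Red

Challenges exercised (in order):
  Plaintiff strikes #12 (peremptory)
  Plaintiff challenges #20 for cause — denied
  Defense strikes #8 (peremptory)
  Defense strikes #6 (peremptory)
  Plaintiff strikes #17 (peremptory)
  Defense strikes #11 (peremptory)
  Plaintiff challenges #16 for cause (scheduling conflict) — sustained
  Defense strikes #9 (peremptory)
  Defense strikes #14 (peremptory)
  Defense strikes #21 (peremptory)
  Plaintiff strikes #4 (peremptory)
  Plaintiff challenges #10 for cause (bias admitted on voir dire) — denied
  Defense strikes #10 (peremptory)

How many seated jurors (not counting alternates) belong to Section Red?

2

Removed: #4, #6, #8, #9, #10, #11, #12, #14, #16, #17, #21.
Seated jurors 1–9: #1, #2, #3, #5, #7, #13, #15, #18, #19 (alternates #20, #22 not counted).
Of those, in Section Red: #13, #18 → 2.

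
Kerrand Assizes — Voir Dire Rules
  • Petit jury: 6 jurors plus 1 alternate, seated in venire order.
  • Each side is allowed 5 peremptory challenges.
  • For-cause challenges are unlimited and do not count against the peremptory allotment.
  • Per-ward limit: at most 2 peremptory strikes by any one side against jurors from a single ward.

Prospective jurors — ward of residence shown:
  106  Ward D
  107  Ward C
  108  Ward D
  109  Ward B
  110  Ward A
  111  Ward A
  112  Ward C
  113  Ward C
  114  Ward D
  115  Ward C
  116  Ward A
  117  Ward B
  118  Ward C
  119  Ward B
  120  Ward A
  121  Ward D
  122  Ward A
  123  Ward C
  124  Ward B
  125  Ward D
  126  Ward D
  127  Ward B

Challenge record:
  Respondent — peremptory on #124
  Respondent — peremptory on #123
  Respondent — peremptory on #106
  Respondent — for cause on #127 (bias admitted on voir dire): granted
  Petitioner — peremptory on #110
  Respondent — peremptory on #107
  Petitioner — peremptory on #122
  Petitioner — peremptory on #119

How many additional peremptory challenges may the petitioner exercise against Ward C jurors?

Petitioner peremptories so far: #110, #122, #119 — 3 of 5 used, 2 left overall.
Against Ward C: none yet — per-ward cap 2 leaves 2.
Binding limit: min(2, 2) = 2.

2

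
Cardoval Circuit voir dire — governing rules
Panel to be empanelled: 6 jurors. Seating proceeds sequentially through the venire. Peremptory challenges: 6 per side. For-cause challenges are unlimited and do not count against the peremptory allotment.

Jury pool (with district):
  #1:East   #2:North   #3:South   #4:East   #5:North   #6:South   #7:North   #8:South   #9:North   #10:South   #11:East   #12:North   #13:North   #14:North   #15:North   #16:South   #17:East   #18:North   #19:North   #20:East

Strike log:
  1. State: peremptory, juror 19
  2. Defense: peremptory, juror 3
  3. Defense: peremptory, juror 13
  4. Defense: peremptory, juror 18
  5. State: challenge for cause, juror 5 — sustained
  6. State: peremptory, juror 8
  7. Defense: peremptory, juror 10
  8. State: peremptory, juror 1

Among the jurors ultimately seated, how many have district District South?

1

Removed: #1, #3, #5, #8, #10, #13, #18, #19.
Seated jurors 1–6: #2, #4, #6, #7, #9, #11.
Of those, in District South: #6 → 1.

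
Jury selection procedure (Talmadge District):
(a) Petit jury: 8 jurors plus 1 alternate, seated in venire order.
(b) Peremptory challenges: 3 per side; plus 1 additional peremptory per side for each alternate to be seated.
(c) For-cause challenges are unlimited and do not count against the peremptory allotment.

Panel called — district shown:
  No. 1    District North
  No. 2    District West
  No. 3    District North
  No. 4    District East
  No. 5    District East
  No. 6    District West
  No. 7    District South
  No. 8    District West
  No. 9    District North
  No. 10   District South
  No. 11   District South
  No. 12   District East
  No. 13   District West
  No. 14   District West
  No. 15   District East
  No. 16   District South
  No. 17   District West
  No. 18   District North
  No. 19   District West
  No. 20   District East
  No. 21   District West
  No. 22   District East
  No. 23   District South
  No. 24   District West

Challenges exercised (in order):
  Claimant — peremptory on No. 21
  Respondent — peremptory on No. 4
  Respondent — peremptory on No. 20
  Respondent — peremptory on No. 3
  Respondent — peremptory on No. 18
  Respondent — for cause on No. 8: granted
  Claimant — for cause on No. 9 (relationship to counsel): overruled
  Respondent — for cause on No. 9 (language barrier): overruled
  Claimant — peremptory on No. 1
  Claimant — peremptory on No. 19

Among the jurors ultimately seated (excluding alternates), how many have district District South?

Removed: #1, #3, #4, #8, #18, #19, #20, #21.
Seated jurors 1–8: #2, #5, #6, #7, #9, #10, #11, #12 (alternates #13 not counted).
Of those, in District South: #7, #10, #11 → 3.

3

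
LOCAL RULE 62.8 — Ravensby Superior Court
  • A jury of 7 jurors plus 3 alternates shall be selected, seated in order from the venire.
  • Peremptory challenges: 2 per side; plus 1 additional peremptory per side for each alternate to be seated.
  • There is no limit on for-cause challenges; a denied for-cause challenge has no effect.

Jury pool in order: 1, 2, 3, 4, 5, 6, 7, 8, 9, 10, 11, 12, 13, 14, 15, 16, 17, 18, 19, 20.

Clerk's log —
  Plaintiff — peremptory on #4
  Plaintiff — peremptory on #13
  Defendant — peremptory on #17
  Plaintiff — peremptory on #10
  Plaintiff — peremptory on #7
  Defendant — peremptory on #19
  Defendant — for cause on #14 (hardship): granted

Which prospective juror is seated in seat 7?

9

Removed: #4, #7, #10, #13, #14, #17, #19.
Seating in order: seats 1–7 → #1, #2, #3, #5, #6, #8, #9; alternates → #11, #12, #15.
So seat 7 is #9.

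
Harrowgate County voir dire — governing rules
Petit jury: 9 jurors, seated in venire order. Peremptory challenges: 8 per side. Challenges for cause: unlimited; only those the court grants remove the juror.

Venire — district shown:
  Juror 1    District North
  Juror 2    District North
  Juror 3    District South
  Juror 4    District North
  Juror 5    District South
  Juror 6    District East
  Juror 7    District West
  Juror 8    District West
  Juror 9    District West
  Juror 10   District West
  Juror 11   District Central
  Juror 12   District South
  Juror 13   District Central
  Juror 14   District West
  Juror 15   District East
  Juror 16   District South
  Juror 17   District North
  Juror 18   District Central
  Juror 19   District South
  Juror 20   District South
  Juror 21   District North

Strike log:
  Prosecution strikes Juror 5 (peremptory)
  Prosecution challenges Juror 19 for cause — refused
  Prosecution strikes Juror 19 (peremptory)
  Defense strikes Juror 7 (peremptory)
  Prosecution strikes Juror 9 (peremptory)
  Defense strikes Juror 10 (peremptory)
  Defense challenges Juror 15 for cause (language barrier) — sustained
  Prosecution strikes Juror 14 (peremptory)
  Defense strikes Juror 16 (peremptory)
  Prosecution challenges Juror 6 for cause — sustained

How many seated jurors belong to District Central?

2

Removed: #5, #6, #7, #9, #10, #14, #15, #16, #19.
Seated jurors 1–9: #1, #2, #3, #4, #8, #11, #12, #13, #17.
Of those, in District Central: #11, #13 → 2.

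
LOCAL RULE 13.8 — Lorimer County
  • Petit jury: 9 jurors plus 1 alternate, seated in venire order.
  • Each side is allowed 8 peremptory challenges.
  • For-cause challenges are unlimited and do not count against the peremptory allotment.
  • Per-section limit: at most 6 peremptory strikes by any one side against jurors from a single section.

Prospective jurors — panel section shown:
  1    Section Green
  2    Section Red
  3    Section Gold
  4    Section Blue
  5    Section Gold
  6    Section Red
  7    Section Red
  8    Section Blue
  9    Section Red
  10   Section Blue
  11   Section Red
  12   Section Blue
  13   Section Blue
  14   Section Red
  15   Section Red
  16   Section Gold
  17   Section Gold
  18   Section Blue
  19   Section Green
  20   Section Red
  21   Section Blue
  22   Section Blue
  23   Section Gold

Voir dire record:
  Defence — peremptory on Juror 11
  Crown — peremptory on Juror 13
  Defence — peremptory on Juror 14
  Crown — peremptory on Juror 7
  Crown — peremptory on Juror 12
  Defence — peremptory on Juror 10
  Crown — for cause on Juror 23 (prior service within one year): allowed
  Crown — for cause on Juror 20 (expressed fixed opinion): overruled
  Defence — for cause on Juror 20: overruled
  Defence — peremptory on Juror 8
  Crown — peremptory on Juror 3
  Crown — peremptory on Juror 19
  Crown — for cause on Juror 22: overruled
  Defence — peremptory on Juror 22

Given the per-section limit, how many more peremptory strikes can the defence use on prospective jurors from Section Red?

Defence peremptories so far: #11, #14, #10, #8, #22 — 5 of 8 used, 3 left overall.
Against Section Red: #11, #14 — 2 used; per-section cap 6 leaves 4.
Binding limit: min(3, 4) = 3.

3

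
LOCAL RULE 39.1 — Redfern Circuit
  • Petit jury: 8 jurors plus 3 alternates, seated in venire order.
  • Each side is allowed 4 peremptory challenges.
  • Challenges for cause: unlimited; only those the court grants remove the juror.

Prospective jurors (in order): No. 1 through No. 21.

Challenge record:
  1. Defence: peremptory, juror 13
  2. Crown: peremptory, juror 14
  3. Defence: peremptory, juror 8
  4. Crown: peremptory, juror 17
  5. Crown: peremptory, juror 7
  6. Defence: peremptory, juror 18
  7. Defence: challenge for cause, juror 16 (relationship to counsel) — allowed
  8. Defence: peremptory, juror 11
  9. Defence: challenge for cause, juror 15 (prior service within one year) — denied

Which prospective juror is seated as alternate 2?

15

Removed: #7, #8, #11, #13, #14, #16, #17, #18. (#15 stays — for-cause denied.)
Seating in order: seats 1–8 → #1, #2, #3, #4, #5, #6, #9, #10; alternates → #12, #15, #19.
So alternate 2 is #15.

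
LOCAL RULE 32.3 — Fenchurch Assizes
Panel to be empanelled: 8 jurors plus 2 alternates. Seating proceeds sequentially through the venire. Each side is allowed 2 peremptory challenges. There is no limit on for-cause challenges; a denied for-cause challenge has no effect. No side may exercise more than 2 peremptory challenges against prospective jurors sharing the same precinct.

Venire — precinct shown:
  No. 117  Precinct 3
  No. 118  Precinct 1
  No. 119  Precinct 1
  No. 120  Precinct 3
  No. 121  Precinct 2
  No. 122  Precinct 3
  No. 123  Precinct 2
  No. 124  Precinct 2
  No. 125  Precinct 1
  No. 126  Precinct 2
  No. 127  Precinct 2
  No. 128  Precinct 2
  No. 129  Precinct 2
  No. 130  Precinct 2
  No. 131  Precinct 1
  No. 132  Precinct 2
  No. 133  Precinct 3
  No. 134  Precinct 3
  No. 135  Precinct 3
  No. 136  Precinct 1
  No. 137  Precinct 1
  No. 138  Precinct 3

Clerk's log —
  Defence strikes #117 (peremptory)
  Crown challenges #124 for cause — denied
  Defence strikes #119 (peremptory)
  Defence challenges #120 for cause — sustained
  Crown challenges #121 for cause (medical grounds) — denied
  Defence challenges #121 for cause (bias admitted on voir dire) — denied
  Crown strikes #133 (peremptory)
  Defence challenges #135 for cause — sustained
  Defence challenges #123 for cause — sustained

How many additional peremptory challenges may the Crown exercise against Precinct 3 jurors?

Crown peremptories so far: #133 — 1 of 2 used, 1 left overall.
Against Precinct 3: #133 — 1 used; per-precinct cap 2 leaves 1.
Binding limit: min(1, 1) = 1.

1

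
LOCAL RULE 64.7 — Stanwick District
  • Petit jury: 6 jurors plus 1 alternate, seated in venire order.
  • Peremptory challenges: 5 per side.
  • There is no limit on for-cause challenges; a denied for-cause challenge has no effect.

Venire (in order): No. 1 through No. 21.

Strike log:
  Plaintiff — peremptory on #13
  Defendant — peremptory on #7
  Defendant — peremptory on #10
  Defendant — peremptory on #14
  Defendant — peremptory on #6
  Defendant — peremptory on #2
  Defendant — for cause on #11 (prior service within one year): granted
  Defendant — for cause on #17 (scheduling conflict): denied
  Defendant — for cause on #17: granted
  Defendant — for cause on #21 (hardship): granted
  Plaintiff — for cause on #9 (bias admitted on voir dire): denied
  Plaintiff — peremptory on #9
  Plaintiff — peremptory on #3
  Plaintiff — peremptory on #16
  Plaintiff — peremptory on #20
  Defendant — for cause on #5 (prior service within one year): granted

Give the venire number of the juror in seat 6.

18

Removed: #2, #3, #5, #6, #7, #9, #10, #11, #13, #14, #16, #17, #20, #21.
Seating in order: seats 1–6 → #1, #4, #8, #12, #15, #18; alternates → #19.
So seat 6 is #18.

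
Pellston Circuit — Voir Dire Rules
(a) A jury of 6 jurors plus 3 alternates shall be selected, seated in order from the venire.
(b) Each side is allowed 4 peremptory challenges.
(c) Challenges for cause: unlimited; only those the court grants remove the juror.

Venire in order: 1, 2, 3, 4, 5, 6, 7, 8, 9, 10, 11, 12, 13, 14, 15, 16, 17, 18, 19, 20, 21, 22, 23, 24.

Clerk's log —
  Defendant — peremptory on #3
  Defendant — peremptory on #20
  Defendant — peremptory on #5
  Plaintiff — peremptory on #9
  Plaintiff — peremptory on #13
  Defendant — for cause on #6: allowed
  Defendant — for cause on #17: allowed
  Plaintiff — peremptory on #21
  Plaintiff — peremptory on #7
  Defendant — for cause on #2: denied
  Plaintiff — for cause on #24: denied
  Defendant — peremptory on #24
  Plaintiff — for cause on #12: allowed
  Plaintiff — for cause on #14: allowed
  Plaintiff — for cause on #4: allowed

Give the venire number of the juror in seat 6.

Removed: #3, #4, #5, #6, #7, #9, #12, #13, #14, #17, #20, #21, #24. (#2 stays — for-cause denied.)
Seating in order: seats 1–6 → #1, #2, #8, #10, #11, #15; alternates → #16, #18, #19.
So seat 6 is #15.

15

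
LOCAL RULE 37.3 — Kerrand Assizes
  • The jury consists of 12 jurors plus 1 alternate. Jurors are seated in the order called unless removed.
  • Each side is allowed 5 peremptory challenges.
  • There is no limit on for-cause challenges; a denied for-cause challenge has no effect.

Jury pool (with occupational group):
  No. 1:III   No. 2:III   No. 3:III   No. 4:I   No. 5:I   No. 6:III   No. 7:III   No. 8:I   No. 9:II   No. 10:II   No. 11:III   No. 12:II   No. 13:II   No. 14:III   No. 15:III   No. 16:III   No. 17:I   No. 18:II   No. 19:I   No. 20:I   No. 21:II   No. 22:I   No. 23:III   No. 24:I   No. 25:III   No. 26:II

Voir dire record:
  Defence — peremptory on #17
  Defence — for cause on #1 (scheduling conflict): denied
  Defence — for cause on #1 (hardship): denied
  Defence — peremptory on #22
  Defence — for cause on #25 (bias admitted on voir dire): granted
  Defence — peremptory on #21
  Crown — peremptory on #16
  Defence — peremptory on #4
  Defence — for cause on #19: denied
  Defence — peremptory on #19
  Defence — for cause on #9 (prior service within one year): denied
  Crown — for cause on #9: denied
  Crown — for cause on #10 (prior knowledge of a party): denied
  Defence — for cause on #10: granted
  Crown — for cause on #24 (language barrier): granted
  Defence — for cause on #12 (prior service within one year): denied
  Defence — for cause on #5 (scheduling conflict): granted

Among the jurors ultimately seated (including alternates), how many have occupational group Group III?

Removed: #4, #5, #10, #16, #17, #19, #21, #22, #24, #25.
Seated (13 incl. alternates): #1, #2, #3, #6, #7, #8, #9, #11, #12, #13, #14, #15, #18.
Of those, in Group III: #1, #2, #3, #6, #7, #11, #14, #15 → 8.

8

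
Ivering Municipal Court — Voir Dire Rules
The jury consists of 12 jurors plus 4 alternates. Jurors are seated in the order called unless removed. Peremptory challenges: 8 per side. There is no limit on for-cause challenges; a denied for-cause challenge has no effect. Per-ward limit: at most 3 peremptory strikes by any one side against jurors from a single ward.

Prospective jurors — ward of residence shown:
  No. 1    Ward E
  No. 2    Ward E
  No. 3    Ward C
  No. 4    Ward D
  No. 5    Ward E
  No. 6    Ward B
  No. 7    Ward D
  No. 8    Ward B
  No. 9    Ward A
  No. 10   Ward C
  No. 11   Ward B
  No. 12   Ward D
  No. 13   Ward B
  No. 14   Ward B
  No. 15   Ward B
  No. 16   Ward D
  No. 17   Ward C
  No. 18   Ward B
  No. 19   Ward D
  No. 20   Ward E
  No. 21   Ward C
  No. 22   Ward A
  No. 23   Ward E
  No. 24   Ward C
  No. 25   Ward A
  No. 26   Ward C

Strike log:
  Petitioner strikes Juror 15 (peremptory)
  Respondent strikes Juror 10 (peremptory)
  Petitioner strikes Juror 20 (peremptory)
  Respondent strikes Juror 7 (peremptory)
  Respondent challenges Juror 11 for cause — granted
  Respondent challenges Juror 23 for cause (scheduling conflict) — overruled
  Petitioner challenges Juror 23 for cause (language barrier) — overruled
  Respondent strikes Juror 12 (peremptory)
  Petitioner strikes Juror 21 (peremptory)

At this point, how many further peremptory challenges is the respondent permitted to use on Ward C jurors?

Respondent peremptories so far: #10, #7, #12 — 3 of 8 used, 5 left overall.
Against Ward C: #10 — 1 used; per-ward cap 3 leaves 2.
Binding limit: min(5, 2) = 2.

2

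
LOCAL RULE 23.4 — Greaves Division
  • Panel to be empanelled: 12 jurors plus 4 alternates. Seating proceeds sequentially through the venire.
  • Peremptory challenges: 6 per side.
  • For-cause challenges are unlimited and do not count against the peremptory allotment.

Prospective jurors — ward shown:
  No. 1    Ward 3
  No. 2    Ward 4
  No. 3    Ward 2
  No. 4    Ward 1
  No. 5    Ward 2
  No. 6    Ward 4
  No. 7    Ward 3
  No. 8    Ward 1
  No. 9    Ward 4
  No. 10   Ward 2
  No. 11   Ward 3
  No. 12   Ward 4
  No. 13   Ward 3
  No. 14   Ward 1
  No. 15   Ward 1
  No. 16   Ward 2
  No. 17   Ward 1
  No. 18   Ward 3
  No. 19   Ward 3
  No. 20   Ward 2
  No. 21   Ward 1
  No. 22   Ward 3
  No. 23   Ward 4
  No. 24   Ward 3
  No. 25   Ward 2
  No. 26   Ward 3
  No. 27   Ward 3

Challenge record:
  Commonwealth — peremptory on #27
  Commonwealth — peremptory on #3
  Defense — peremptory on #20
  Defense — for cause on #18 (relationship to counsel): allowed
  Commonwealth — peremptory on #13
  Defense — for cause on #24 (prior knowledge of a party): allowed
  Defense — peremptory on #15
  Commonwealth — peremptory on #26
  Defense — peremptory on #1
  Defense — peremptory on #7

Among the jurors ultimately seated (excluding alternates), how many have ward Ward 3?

Removed: #1, #3, #7, #13, #15, #18, #20, #24, #26, #27.
Seated jurors 1–12: #2, #4, #5, #6, #8, #9, #10, #11, #12, #14, #16, #17 (alternates #19, #21, #22, #23 not counted).
Of those, in Ward 3: #11 → 1.

1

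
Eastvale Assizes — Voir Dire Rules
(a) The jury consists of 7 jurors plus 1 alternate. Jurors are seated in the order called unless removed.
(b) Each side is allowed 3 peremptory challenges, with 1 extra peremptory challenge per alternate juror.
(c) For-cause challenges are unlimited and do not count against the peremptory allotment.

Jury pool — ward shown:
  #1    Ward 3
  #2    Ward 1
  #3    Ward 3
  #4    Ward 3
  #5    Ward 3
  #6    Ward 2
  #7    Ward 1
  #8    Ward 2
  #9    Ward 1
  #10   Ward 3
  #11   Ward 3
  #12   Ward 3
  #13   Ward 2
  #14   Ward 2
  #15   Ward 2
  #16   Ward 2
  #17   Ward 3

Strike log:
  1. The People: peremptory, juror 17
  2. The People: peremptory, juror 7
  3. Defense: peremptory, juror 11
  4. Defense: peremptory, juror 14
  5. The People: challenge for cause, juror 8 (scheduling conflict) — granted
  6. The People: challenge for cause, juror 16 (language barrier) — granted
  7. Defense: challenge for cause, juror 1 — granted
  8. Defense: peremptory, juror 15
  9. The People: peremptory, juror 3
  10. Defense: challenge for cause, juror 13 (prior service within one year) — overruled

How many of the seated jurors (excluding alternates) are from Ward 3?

4

Removed: #1, #3, #7, #8, #11, #14, #15, #16, #17.
Seated jurors 1–7: #2, #4, #5, #6, #9, #10, #12 (alternates #13 not counted).
Of those, in Ward 3: #4, #5, #10, #12 → 4.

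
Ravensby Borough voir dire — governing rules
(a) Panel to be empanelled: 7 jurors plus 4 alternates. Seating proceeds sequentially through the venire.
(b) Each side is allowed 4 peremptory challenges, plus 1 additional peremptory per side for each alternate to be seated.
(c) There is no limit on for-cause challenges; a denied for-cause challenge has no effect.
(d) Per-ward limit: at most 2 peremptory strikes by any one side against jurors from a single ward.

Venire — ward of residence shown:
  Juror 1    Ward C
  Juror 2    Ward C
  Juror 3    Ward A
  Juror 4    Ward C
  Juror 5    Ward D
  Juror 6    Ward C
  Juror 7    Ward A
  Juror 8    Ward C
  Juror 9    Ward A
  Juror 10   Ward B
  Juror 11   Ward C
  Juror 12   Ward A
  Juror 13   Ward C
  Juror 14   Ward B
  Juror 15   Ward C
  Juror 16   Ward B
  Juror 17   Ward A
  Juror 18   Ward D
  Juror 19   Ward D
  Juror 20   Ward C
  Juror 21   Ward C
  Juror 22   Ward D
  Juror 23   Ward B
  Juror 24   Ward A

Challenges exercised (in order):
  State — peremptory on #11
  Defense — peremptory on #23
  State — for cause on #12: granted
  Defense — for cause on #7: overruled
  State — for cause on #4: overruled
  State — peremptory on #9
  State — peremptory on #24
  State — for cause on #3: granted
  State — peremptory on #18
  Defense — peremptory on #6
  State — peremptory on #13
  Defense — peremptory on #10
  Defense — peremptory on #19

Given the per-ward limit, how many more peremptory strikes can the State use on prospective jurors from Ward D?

1

State peremptories so far: #11, #9, #24, #18, #13 — 5 of 8 used, 3 left overall.
Against Ward D: #18 — 1 used; per-ward cap 2 leaves 1.
Binding limit: min(3, 1) = 1.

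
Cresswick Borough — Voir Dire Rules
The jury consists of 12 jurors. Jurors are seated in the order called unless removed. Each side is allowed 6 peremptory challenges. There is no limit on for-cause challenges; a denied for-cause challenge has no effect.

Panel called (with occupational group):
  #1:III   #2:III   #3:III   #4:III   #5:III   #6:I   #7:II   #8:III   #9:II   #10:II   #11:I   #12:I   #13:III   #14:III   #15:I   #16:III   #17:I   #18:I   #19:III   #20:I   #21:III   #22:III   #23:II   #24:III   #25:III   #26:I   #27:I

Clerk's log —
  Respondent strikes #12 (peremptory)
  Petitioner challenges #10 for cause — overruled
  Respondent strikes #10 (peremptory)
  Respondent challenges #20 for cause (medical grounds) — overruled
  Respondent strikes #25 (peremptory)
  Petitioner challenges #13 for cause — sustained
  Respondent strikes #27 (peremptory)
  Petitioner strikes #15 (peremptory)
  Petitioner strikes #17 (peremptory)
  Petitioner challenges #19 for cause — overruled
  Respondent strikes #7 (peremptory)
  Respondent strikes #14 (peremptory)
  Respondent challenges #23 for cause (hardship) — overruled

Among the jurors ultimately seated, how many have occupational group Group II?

1

Removed: #7, #10, #12, #13, #14, #15, #17, #25, #27.
Seated jurors 1–12: #1, #2, #3, #4, #5, #6, #8, #9, #11, #16, #18, #19.
Of those, in Group II: #9 → 1.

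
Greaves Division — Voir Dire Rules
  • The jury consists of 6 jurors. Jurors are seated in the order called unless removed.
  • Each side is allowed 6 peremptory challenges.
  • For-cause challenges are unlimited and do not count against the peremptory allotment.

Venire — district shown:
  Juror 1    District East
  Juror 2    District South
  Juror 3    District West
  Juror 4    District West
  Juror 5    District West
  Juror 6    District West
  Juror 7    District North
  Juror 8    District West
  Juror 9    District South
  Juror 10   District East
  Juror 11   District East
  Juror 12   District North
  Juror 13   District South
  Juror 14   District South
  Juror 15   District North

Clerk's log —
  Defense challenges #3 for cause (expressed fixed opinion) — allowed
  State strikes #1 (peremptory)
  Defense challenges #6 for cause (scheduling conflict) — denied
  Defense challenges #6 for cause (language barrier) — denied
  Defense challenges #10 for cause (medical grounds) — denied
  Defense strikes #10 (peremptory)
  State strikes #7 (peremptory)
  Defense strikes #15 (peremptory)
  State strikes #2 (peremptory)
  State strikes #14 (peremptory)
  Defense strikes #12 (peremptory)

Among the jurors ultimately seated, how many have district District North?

0

Removed: #1, #2, #3, #7, #10, #12, #14, #15.
Seated jurors 1–6: #4, #5, #6, #8, #9, #11.
None of those are in District North → 0.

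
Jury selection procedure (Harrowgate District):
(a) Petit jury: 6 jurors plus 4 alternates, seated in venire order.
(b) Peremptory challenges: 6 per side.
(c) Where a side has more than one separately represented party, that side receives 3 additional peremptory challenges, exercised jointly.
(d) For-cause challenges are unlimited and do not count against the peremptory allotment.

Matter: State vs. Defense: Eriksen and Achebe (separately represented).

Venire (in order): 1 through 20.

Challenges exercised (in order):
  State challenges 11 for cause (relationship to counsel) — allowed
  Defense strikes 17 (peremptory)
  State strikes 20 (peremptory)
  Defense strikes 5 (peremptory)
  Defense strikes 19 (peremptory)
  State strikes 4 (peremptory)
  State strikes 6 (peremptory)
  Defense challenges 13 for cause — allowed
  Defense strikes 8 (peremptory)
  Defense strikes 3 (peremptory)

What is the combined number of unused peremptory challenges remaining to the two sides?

State allotment: 6. Defense allotment: 6 base + 3 multi-party = 9.
State peremptories used: #20, #4, #6 — 3 (the for-cause on #11 doesn't count).
Defense peremptories used: #17, #5, #19, #8, #3 — 5 (the for-cause on #13 doesn't count).
Remaining: (6 − 3) + (9 − 5) = 7.

7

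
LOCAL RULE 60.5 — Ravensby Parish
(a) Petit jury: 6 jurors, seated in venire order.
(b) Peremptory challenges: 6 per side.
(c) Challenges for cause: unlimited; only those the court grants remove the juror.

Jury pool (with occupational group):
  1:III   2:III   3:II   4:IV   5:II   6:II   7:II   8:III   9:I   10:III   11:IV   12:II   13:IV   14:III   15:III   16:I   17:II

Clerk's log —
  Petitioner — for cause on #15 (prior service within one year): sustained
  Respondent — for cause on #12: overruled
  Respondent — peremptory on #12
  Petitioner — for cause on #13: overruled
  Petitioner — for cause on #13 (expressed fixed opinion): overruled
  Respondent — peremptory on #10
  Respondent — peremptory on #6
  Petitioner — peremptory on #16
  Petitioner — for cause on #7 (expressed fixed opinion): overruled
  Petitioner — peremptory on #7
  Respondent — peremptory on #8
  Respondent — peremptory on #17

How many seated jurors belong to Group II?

Removed: #6, #7, #8, #10, #12, #15, #16, #17.
Seated jurors 1–6: #1, #2, #3, #4, #5, #9.
Of those, in Group II: #3, #5 → 2.

2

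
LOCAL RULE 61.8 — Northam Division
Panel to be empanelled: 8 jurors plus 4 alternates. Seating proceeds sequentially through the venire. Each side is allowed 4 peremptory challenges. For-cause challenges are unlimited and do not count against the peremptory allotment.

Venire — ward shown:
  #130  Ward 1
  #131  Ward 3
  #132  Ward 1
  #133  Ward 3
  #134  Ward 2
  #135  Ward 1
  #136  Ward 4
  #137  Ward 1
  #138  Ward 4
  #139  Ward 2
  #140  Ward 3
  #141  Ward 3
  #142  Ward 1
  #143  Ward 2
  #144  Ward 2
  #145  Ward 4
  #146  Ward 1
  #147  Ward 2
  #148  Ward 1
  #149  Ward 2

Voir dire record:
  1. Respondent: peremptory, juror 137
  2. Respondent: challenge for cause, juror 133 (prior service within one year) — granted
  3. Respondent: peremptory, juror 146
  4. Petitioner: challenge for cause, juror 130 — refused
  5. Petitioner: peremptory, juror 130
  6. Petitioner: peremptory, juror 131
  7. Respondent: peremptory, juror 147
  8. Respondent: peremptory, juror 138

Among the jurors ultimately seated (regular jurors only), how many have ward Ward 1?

Removed: #130, #131, #133, #137, #138, #146, #147.
Seated jurors 1–8: #132, #134, #135, #136, #139, #140, #141, #142 (alternates #143, #144, #145, #148 not counted).
Of those, in Ward 1: #132, #135, #142 → 3.

3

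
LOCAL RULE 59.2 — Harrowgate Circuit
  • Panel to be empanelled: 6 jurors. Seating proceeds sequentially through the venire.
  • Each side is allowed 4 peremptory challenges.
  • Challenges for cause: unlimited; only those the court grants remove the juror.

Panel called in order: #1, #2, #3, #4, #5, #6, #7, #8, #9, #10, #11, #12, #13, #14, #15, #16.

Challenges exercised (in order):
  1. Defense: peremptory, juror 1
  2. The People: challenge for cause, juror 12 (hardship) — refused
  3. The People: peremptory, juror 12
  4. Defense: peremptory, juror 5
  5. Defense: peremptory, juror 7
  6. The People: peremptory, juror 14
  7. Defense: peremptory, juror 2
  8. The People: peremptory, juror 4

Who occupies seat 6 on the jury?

11

Removed: #1, #2, #4, #5, #7, #12, #14.
Seating in order: seats 1–6 → #3, #6, #8, #9, #10, #11.
So seat 6 is #11.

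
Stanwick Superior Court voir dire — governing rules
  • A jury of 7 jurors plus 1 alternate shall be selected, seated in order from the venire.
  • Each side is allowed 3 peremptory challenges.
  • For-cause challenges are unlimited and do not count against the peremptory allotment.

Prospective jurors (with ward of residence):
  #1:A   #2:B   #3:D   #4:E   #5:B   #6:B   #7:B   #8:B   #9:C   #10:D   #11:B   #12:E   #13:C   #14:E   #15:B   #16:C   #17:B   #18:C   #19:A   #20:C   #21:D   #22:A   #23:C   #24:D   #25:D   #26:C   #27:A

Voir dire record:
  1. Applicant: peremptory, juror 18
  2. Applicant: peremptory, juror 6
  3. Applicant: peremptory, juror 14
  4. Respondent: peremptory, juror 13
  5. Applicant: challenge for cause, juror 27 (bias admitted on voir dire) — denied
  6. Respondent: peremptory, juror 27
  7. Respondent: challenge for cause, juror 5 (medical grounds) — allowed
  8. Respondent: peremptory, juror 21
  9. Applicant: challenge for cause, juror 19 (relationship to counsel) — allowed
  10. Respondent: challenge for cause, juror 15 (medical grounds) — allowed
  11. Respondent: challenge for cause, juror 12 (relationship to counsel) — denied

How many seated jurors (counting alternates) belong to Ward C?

Removed: #5, #6, #13, #14, #15, #18, #19, #21, #27.
Seated (8 incl. alternates): #1, #2, #3, #4, #7, #8, #9, #10.
Of those, in Ward C: #9 → 1.

1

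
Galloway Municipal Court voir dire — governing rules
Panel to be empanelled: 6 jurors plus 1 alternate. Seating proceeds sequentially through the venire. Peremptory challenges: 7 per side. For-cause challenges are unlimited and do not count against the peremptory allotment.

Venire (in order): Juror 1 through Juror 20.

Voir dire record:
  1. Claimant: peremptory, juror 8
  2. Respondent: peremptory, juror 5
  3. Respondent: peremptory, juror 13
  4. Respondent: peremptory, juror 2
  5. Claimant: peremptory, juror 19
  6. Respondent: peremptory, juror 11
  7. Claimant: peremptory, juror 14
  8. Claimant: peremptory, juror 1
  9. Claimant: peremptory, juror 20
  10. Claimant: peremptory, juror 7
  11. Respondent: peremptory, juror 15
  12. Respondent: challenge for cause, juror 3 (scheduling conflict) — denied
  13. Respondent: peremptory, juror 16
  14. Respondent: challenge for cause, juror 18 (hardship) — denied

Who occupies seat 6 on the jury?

Removed: #1, #2, #5, #7, #8, #11, #13, #14, #15, #16, #19, #20. (#3, #18 stay — for-cause denied.)
Seating in order: seats 1–6 → #3, #4, #6, #9, #10, #12; alternates → #17.
So seat 6 is #12.

12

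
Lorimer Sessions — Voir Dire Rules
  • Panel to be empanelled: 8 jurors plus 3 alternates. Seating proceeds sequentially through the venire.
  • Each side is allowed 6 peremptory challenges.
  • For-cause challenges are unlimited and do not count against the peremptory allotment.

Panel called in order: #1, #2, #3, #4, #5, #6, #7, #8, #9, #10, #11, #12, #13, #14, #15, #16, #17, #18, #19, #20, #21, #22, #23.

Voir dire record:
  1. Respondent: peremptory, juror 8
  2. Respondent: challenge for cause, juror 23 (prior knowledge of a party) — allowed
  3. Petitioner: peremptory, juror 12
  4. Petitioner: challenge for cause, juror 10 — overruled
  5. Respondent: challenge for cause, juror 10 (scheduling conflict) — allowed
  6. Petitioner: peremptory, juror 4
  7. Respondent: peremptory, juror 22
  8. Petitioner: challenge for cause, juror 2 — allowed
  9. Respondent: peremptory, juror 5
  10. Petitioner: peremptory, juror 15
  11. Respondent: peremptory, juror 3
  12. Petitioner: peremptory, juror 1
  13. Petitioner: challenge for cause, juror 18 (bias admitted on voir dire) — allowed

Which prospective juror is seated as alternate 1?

Removed: #1, #2, #3, #4, #5, #8, #10, #12, #15, #18, #22, #23.
Seating in order: seats 1–8 → #6, #7, #9, #11, #13, #14, #16, #17; alternates → #19, #20, #21.
So alternate 1 is #19.

19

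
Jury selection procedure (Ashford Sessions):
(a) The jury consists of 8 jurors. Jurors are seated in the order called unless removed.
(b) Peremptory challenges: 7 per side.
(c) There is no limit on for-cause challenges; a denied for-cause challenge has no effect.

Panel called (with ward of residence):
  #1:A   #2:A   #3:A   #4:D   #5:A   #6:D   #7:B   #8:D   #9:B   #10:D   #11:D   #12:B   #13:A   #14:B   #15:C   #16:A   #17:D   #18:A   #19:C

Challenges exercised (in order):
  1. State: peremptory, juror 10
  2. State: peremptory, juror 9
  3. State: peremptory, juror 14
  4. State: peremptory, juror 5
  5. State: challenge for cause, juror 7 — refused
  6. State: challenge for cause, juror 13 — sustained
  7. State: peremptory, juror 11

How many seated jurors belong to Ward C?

0

Removed: #5, #9, #10, #11, #13, #14.
Seated jurors 1–8: #1, #2, #3, #4, #6, #7, #8, #12.
None of those are in Ward C → 0.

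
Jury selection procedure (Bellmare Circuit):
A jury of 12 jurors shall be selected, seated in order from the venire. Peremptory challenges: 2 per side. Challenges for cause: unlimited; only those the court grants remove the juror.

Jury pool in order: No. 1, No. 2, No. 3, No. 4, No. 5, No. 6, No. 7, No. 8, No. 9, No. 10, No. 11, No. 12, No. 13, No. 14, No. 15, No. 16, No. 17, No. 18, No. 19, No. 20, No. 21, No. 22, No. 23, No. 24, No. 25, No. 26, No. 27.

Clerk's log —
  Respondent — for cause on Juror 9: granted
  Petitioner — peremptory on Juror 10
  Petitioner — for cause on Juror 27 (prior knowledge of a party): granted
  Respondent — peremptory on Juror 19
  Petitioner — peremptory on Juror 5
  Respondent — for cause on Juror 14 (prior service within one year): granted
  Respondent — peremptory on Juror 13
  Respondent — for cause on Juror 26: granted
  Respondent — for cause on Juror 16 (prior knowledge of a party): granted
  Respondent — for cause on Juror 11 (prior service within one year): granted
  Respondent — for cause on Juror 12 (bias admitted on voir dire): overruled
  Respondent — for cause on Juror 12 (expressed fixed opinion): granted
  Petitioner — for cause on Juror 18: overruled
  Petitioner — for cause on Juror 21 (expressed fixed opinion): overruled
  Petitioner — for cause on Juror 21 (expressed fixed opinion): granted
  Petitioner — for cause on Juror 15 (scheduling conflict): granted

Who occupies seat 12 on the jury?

23

Removed: #5, #9, #10, #11, #12, #13, #14, #15, #16, #19, #21, #26, #27. (#18 stays — for-cause denied.)
Filling seats in venire order through position 12: #1, #2, #3, #4, #6, #7, #8, #17, #18, #20, #22, #23.
So seat 12 is #23.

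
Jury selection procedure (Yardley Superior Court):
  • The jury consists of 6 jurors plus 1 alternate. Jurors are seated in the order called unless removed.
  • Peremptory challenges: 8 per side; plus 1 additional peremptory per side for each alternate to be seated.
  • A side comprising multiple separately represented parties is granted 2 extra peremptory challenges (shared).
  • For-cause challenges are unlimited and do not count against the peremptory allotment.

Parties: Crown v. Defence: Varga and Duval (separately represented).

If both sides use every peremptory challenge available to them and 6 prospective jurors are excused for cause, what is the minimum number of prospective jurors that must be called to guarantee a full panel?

33

Seats to fill: 6 + 1 alternates = 7.
Peremptories — Crown: 8 + 1×1 = 9; Defence: 8 + 1×1 + 2 = 11; total 20.
For-cause removals: 6.
Minimum venire: 7 + 20 + 6 = 33.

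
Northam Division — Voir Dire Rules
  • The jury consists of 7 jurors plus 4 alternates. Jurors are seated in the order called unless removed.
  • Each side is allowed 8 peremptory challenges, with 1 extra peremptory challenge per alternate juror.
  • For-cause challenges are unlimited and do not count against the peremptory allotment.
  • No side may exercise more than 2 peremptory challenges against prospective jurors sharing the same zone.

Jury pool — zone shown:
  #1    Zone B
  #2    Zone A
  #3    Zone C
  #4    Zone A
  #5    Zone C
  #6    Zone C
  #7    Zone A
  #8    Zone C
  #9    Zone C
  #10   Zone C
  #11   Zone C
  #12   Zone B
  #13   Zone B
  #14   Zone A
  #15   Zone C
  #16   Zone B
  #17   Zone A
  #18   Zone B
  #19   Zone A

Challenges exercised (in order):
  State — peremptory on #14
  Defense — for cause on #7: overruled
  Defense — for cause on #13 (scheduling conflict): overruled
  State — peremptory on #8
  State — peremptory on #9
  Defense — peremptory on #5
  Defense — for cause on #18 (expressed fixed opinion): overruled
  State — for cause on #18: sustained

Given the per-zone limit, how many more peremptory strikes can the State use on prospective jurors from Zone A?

State peremptories so far: #14, #8, #9 — 3 of 12 used, 9 left overall.
Against Zone A: #14 — 1 used; per-zone cap 2 leaves 1.
Binding limit: min(9, 1) = 1.

1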